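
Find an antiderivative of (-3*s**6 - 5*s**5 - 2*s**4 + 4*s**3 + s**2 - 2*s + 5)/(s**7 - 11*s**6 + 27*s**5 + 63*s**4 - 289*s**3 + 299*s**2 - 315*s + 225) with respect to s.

368081*log(s - 5)/86528 - 431*log(s - 3)/60 + log(s - 1)/128 - 611*log(s + 3)/7680 + log(s**2 + 1)/1690 + 111*atan(s)/3380 + 31615/(832*s - 4160) + C

Factor the denominator: (s - 5)**2*(s - 3)*(s - 1)*(s + 3)*(s**2 + 1).
Partial-fraction decomposition: (4*s + 111)/(3380*(s**2 + 1)) - 611/(7680*(s + 3)) + 1/(128*(s - 1)) - 431/(60*(s - 3)) + 368081/(86528*(s - 5)) - 31615/(832*(s - 5)**2).
Integrate each term; A/(s−a) gives A·log|s−a|; the (Bs+D)/(s²+p²) term gives a log and an atan.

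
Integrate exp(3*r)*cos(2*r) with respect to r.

Let I denote the integral. Integrate by parts with u = cos(2*r), dv = exp(3*r) dr, so v = exp(3*r)/3: I = exp(3*r)*cos(2*r)/3 + (2/3)·∫ exp(3*r)*sin(2*r) dr.
Apply parts again with u = sin(2*r), dv = exp(3*r) dr: ∫ exp(3*r)*sin(2*r) dr = exp(3*r)*sin(2*r)/3 − (2/3)·I. Substituting back brings back I: I = 2*exp(3*r)*sin(2*r)/9 + exp(3*r)*cos(2*r)/3 − (4/9)·I.
Solving for I: (1 + 4/9)·I equals the remaining terms, so I = (9/13)·(2*exp(3*r)*sin(2*r)/9 + exp(3*r)*cos(2*r)/3).

2*exp(3*r)*sin(2*r)/13 + 3*exp(3*r)*cos(2*r)/13 + C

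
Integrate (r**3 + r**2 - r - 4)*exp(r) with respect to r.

(r**3 - 2*r**2 + 3*r - 7)*exp(r) + C

Use integration by parts with u = r**3 + r**2 - r - 4, dv = exp(r) dr, so v = exp(r).
Apply parts 3 times (tabular method): alternate signs, differentiate u down to 0, integrate dv up.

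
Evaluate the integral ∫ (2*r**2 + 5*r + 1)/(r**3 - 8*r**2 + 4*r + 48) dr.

Factor the denominator: (r - 6)*(r - 4)*(r + 2).
Partial-fraction decomposition: -1/(48*(r + 2)) - 53/(12*(r - 4)) + 103/(16*(r - 6)).
Integrate each term: A/(r−a) contributes A·log|r−a|.

103*log(r - 6)/16 - 53*log(r - 4)/12 - log(r + 2)/48 + C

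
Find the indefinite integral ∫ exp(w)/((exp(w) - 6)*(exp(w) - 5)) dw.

Let u = e^w, du = e^w dw.
The integral becomes ∫ du/((u-6)(u-5)); decompose into partial fractions.

log(exp(w) - 6) - log(exp(w) - 5) + C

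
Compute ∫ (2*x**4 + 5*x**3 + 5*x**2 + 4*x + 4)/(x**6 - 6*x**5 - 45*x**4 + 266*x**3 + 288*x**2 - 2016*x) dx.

-log(x)/504 + 3397*log(x - 7)/4095 - 67969*log(x - 4)/88200 + 32*log(x + 3)/2205 - 209*log(x + 6)/2925 + 233/(210*x - 840) + C

Factor the denominator: x*(x - 7)*(x - 4)**2*(x + 3)*(x + 6).
Partial-fraction decomposition: -209/(2925*(x + 6)) + 32/(2205*(x + 3)) - 67969/(88200*(x - 4)) - 233/(210*(x - 4)**2) + 3397/(4095*(x - 7)) - 1/(504*x).
Integrate each term; A/(x−a) gives A·log|x−a|; A/(x−a)² gives −A/(x−a).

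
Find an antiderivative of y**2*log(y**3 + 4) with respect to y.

Let u = y**3 + 4, so du = (3*y**2) dy.
The integral becomes (1/3)·∫ log(u) du; integrate by parts with u′=log(u), dv′=du.

y**3*log(y**3 + 4)/3 - y**3/3 + 4*log(y**3 + 4)/3 + C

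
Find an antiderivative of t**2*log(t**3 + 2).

Let u = t**3 + 2, so du = (3*t**2) dt.
The integral becomes (1/3)·∫ log(u) du; integrate by parts with u′=log(u), dv′=du.

t**3*log(t**3 + 2)/3 - t**3/3 + 2*log(t**3 + 2)/3 + C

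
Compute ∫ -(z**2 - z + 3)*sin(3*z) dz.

z**2*cos(3*z)/3 - 2*z*sin(3*z)/9 - z*cos(3*z)/3 + sin(3*z)/9 + 25*cos(3*z)/27 + C

Use integration by parts with u = z**2 - z + 3, dv = -sin(3*z) dz, so v = cos(3*z)/3.
Apply parts 2 times (tabular method): alternate signs, differentiate u down to 0, integrate dv up.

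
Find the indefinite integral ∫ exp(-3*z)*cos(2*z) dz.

2*exp(-3*z)*sin(2*z)/13 - 3*exp(-3*z)*cos(2*z)/13 + C

Let I denote the integral. Integrate by parts with u = cos(2*z), dv = exp(-3*z) dz, so v = -exp(-3*z)/3: I = -exp(-3*z)*cos(2*z)/3 − (2/3)·∫ exp(-3*z)*sin(2*z) dz.
Apply parts again with u = sin(2*z), dv = exp(-3*z) dz: ∫ exp(-3*z)*sin(2*z) dz = -exp(-3*z)*sin(2*z)/3 + (2/3)·I. Substituting back brings back I: I = 2*exp(-3*z)*sin(2*z)/9 - exp(-3*z)*cos(2*z)/3 − (4/9)·I.
Solving for I: (1 + 4/9)·I equals the remaining terms, so I = (9/13)·(2*exp(-3*z)*sin(2*z)/9 - exp(-3*z)*cos(2*z)/3).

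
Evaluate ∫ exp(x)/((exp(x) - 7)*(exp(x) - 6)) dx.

Let u = e^x, du = e^x dx.
The integral becomes ∫ du/((u-7)(u-6)); decompose into partial fractions.

log(exp(x) - 7) - log(exp(x) - 6) + C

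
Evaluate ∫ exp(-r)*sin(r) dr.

-exp(-r)*sin(r)/2 - exp(-r)*cos(r)/2 + C

Let I denote the integral. Integrate by parts with u = sin(r), dv = exp(-r) dr, so v = -exp(-r): I = -exp(-r)*sin(r) + ∫ exp(-r)*cos(r) dr.
Apply parts again with u = cos(r), dv = exp(-r) dr: ∫ exp(-r)*cos(r) dr = -exp(-r)*cos(r) − I. Substituting back brings back I: I = -exp(-r)*sin(r) - exp(-r)*cos(r) − I.
Solving for I: (1 + 1)·I equals the remaining terms, so I = (1/2)·(-exp(-r)*sin(r) - exp(-r)*cos(r)).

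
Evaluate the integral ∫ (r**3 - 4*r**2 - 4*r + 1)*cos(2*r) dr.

r**3*sin(2*r)/2 - 2*r**2*sin(2*r) + 3*r**2*cos(2*r)/4 - 11*r*sin(2*r)/4 - 2*r*cos(2*r) + 3*sin(2*r)/2 - 11*cos(2*r)/8 + C

Use integration by parts with u = r**3 - 4*r**2 - 4*r + 1, dv = cos(2*r) dr, so v = sin(2*r)/2.
Apply parts 3 times (tabular method): alternate signs, differentiate u down to 0, integrate dv up.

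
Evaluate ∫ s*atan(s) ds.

Use integration by parts with u = arctan(s), dv = s ds.
Then du = 1/(s**2 + 1) ds.

s**2*atan(s)/2 - s/2 + atan(s)/2 + C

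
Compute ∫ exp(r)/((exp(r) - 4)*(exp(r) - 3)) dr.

log(exp(r) - 4) - log(exp(r) - 3) + C

Let u = e^r, du = e^r dr.
The integral becomes ∫ du/((u-3)(u-4)); decompose into partial fractions.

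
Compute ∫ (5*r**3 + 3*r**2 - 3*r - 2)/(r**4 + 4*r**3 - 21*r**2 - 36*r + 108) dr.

Factor the denominator: (r - 3)*(r - 2)*(r + 3)*(r + 6).
Partial-fraction decomposition: 239/(54*(r + 6)) - 101/(90*(r + 3)) - 11/(10*(r - 2)) + 151/(54*(r - 3)).
Integrate each term: A/(r−a) contributes A·log|r−a|.

151*log(r - 3)/54 - 11*log(r - 2)/10 - 101*log(r + 3)/90 + 239*log(r + 6)/54 + C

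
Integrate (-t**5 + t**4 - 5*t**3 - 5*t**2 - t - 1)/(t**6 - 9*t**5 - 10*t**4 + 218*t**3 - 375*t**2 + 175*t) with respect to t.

-log(t)/175 - 2729*log(t - 7)/1008 + 407*log(t - 5)/200 - log(t - 1)/8 - 709*log(t + 5)/3600 + 1/(12*t - 12) + C

Factor the denominator: t*(t - 7)*(t - 5)*(t - 1)**2*(t + 5).
Partial-fraction decomposition: -709/(3600*(t + 5)) - 1/(8*(t - 1)) - 1/(12*(t - 1)**2) + 407/(200*(t - 5)) - 2729/(1008*(t - 7)) - 1/(175*t).
Integrate each term; A/(t−a) gives A·log|t−a|; A/(t−a)² gives −A/(t−a).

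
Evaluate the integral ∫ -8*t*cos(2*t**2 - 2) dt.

Let u = 2*t**2 - 2, so du = (4*t) dt.
Rewriting, the integral becomes -2·∫ cos(u) du = -2·sin(u).
Substituting back, u = 2*t**2 - 2.

-2*sin(2*t**2 - 2) + C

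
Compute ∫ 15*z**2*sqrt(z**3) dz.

Let u = z**3, so du = (3*z**2) dz.
Rewriting, the integral becomes 5·∫ √u du = 5·(2/3)u^(3/2).
Substituting back, u = z**3.

10*(z**3)**(3/2)/3 + C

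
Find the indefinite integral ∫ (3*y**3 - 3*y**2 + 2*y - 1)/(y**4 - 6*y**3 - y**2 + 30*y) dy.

-log(y)/30 + 309*log(y - 5)/70 - 59*log(y - 3)/30 + 41*log(y + 2)/70 + C

Factor the denominator: y*(y - 5)*(y - 3)*(y + 2).
Partial-fraction decomposition: 41/(70*(y + 2)) - 59/(30*(y - 3)) + 309/(70*(y - 5)) - 1/(30*y).
Integrate each term: A/(y−a) contributes A·log|y−a|.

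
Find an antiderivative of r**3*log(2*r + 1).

r**4*log(2*r + 1)/4 - r**4/16 + r**3/24 - r**2/32 + r/32 - log(2*r + 1)/64 + C

Use integration by parts with u = log(2*r + 1), dv = r**3 dr.
Then du = 2/(2*r + 1) dr and v = r**4/4.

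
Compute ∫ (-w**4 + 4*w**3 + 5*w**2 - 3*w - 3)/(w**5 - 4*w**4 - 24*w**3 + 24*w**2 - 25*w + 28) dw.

-202*log(w - 7)/825 - log(w - 1)/30 - 423*log(w + 4)/935 - 229*log(w**2 + 1)/1700 - 53*atan(w)/850 + C

Factor the denominator: (w - 7)*(w - 1)*(w + 4)*(w**2 + 1).
Partial-fraction decomposition: -(229*w + 53)/(850*(w**2 + 1)) - 423/(935*(w + 4)) - 1/(30*(w - 1)) - 202/(825*(w - 7)).
Integrate each term; A/(w−a) gives A·log|w−a|; the (Bw+D)/(w²+p²) term gives a log and an atan.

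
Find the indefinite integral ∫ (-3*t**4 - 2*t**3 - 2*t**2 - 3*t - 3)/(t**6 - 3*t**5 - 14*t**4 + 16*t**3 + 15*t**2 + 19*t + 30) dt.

-731*log(t - 5)/1248 + 9*log(t - 2)/25 - log(t + 1)/24 + 201*log(t + 3)/800 + 21*log(t**2 + 1)/2600 - 103*atan(t)/1300 + C

Factor the denominator: (t - 5)*(t - 2)*(t + 1)*(t + 3)*(t**2 + 1).
Partial-fraction decomposition: (21*t - 103)/(1300*(t**2 + 1)) + 201/(800*(t + 3)) - 1/(24*(t + 1)) + 9/(25*(t - 2)) - 731/(1248*(t - 5)).
Integrate each term; A/(t−a) gives A·log|t−a|; the (Bt+D)/(t²+p²) term gives a log and an atan.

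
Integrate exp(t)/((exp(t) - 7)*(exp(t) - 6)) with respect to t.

log(exp(t) - 7) - log(exp(t) - 6) + C

Let u = e^t, du = e^t dt.
The integral becomes ∫ du/((u-7)(u-6)); decompose into partial fractions.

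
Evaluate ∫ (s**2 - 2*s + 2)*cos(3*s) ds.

Use integration by parts with u = s**2 - 2*s + 2, dv = cos(3*s) ds, so v = sin(3*s)/3.
Apply parts 2 times (tabular method): alternate signs, differentiate u down to 0, integrate dv up.

s**2*sin(3*s)/3 - 2*s*sin(3*s)/3 + 2*s*cos(3*s)/9 + 16*sin(3*s)/27 - 2*cos(3*s)/9 + C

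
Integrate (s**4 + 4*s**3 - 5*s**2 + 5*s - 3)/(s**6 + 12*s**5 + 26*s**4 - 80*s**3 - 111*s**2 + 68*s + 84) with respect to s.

35*log(s - 2)/648 - log(s - 1)/112 + 233*log(s + 1)/2700 + 219*log(s + 6)/1400 - 373*log(s + 7)/1296 + 4/(45*s + 45) + C

Factor the denominator: (s - 2)*(s - 1)*(s + 1)**2*(s + 6)*(s + 7).
Partial-fraction decomposition: -373/(1296*(s + 7)) + 219/(1400*(s + 6)) + 233/(2700*(s + 1)) - 4/(45*(s + 1)**2) - 1/(112*(s - 1)) + 35/(648*(s - 2)).
Integrate each term; A/(s−a) gives A·log|s−a|; A/(s−a)² gives −A/(s−a).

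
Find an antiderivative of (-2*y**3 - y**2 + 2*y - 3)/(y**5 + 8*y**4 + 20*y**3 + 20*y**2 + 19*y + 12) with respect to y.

Factor the denominator: (y + 1)*(y + 3)*(y + 4)*(y**2 + 1).
Partial-fraction decomposition: (13*y + 16)/(85*(y**2 + 1)) + 101/(51*(y + 4)) - 9/(5*(y + 3)) - 1/(3*(y + 1)).
Integrate each term; A/(y−a) gives A·log|y−a|; the (By+D)/(y²+p²) term gives a log and an atan.

-log(y + 1)/3 - 9*log(y + 3)/5 + 101*log(y + 4)/51 + 13*log(y**2 + 1)/170 + 16*atan(y)/85 + C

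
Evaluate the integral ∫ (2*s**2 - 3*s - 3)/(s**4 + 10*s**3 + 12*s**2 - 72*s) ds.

log(s)/24 - log(s - 2)/128 - 13*log(s + 6)/384 - 29/(16*s + 96) + C

Factor the denominator: s*(s - 2)*(s + 6)**2.
Partial-fraction decomposition: -13/(384*(s + 6)) + 29/(16*(s + 6)**2) - 1/(128*(s - 2)) + 1/(24*s).
Integrate each term; A/(s−a) gives A·log|s−a|; A/(s−a)² gives −A/(s−a).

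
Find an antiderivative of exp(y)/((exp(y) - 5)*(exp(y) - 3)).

log(exp(y) - 5)/2 - log(exp(y) - 3)/2 + C

Let u = e^y, du = e^y dy.
The integral becomes ∫ du/((u-3)(u-5)); decompose into partial fractions.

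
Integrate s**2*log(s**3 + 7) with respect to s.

s**3*log(s**3 + 7)/3 - s**3/3 + 7*log(s**3 + 7)/3 + C

Let u = s**3 + 7, so du = (3*s**2) ds.
The integral becomes (1/3)·∫ log(u) du; integrate by parts with u′=log(u), dv′=du.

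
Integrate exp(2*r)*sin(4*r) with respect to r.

exp(2*r)*sin(4*r)/10 - exp(2*r)*cos(4*r)/5 + C

Let I denote the integral. Integrate by parts with u = sin(4*r), dv = exp(2*r) dr, so v = exp(2*r)/2: I = exp(2*r)*sin(4*r)/2 − 2·∫ exp(2*r)*cos(4*r) dr.
Apply parts again with u = cos(4*r), dv = exp(2*r) dr: ∫ exp(2*r)*cos(4*r) dr = exp(2*r)*cos(4*r)/2 + 2·I. Substituting back brings back I: I = exp(2*r)*sin(4*r)/2 - exp(2*r)*cos(4*r) − 4·I.
Solving for I: (1 + 4)·I equals the remaining terms, so I = (1/5)·(exp(2*r)*sin(4*r)/2 - exp(2*r)*cos(4*r)).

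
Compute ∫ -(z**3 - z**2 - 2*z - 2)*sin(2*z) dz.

z**3*cos(2*z)/2 - 3*z**2*sin(2*z)/4 - z**2*cos(2*z)/2 + z*sin(2*z)/2 - 7*z*cos(2*z)/4 + 7*sin(2*z)/8 - 3*cos(2*z)/4 + C

Use integration by parts with u = z**3 - z**2 - 2*z - 2, dv = -sin(2*z) dz, so v = cos(2*z)/2.
Apply parts 3 times (tabular method): alternate signs, differentiate u down to 0, integrate dv up.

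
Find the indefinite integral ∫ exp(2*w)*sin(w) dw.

Let I denote the integral. Integrate by parts with u = sin(w), dv = exp(2*w) dw, so v = exp(2*w)/2: I = exp(2*w)*sin(w)/2 − (1/2)·∫ exp(2*w)*cos(w) dw.
Apply parts again with u = cos(w), dv = exp(2*w) dw: ∫ exp(2*w)*cos(w) dw = exp(2*w)*cos(w)/2 + (1/2)·I. Substituting back brings back I: I = exp(2*w)*sin(w)/2 - exp(2*w)*cos(w)/4 − (1/4)·I.
Solving for I: (1 + 1/4)·I equals the remaining terms, so I = (4/5)·(exp(2*w)*sin(w)/2 - exp(2*w)*cos(w)/4).

2*exp(2*w)*sin(w)/5 - exp(2*w)*cos(w)/5 + C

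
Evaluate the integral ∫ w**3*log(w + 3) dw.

Use integration by parts with u = log(w + 3), dv = w**3 dw.
Then du = 1/(w + 3) dw and v = w**4/4.

w**4*log(w + 3)/4 - w**4/16 + w**3/4 - 9*w**2/8 + 27*w/4 - 81*log(w + 3)/4 + C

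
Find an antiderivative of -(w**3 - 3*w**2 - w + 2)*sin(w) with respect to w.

Use integration by parts with u = w**3 - 3*w**2 - w + 2, dv = -sin(w) dw, so v = cos(w).
Apply parts 3 times (tabular method): alternate signs, differentiate u down to 0, integrate dv up.

w**3*cos(w) - 3*w**2*sin(w) - 3*w**2*cos(w) + 6*w*sin(w) - 7*w*cos(w) + 7*sin(w) + 8*cos(w) + C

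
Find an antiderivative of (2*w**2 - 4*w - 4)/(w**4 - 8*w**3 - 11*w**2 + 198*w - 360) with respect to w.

Factor the denominator: (w - 6)*(w - 4)*(w - 3)*(w + 5).
Partial-fraction decomposition: -1/(12*(w + 5)) + 1/(12*(w - 3)) - 2/(3*(w - 4)) + 2/(3*(w - 6)).
Integrate each term: A/(w−a) contributes A·log|w−a|.

2*log(w - 6)/3 - 2*log(w - 4)/3 + log(w - 3)/12 - log(w + 5)/12 + C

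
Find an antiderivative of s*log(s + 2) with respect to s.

s**2*log(s + 2)/2 - s**2/4 + s - 2*log(s + 2) + C

Use integration by parts with u = log(s + 2), dv = s ds.
Then du = 1/(s + 2) ds and v = s**2/2.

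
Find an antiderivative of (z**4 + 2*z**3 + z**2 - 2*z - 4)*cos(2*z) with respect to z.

Use integration by parts with u = z**4 + 2*z**3 + z**2 - 2*z - 4, dv = cos(2*z) dz, so v = sin(2*z)/2.
Apply parts 4 times (tabular method): alternate signs, differentiate u down to 0, integrate dv up.

z**4*sin(2*z)/2 + z**3*sin(2*z) + z**3*cos(2*z) - z**2*sin(2*z) + 3*z**2*cos(2*z)/2 - 5*z*sin(2*z)/2 - z*cos(2*z) - 3*sin(2*z)/2 - 5*cos(2*z)/4 + C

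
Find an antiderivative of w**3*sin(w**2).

-w**2*cos(w**2)/2 + sin(w**2)/2 + C

Let u = w², du = 2w dw; rewrite as (1/2)∫ u^1·sin(1u) du.
Now integrate by parts 1 time.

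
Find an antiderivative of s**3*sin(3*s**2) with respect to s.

Let u = s², du = 2s ds; rewrite as (1/2)∫ u^1·sin(3u) du.
Now integrate by parts 1 time.

-s**2*cos(3*s**2)/6 + sin(3*s**2)/18 + C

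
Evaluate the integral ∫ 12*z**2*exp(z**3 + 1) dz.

Let u = z**3 + 1, so du = (3*z**2) dz.
Rewriting, the integral becomes 4·∫ e^u du = 4·e^u.
Substituting back, u = z**3 + 1.

4*exp(z**3 + 1) + C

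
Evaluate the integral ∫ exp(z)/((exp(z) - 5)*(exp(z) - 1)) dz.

log(exp(z) - 5)/4 - log(exp(z) - 1)/4 + C

Let u = e^z, du = e^z dz.
The integral becomes ∫ du/((u-1)(u-5)); decompose into partial fractions.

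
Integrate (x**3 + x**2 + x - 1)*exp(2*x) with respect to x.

(4*x**3 - 2*x**2 + 6*x - 7)*exp(2*x)/8 + C

Use integration by parts with u = x**3 + x**2 + x - 1, dv = exp(2*x) dx, so v = exp(2*x)/2.
Apply parts 3 times (tabular method): alternate signs, differentiate u down to 0, integrate dv up.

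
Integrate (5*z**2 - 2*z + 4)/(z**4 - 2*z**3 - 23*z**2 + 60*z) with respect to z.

Factor the denominator: z*(z - 4)*(z - 3)*(z + 5).
Partial-fraction decomposition: -139/(360*(z + 5)) - 43/(24*(z - 3)) + 19/(9*(z - 4)) + 1/(15*z).
Integrate each term: A/(z−a) contributes A·log|z−a|.

log(z)/15 + 19*log(z - 4)/9 - 43*log(z - 3)/24 - 139*log(z + 5)/360 + C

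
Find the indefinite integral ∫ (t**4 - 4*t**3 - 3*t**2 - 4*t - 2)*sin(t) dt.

-t**4*cos(t) + 4*t**3*sin(t) + 4*t**3*cos(t) - 12*t**2*sin(t) + 15*t**2*cos(t) - 30*t*sin(t) - 20*t*cos(t) + 20*sin(t) - 28*cos(t) + C

Use integration by parts with u = t**4 - 4*t**3 - 3*t**2 - 4*t - 2, dv = sin(t) dt, so v = -cos(t).
Apply parts 4 times (tabular method): alternate signs, differentiate u down to 0, integrate dv up.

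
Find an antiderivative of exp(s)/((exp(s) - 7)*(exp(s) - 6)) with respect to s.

log(exp(s) - 7) - log(exp(s) - 6) + C

Let u = e^s, du = e^s ds.
The integral becomes ∫ du/((u-6)(u-7)); decompose into partial fractions.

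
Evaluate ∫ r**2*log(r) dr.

r**3*log(r)/3 - r**3/9 + C

Use integration by parts with u = log(r), dv = r**2 dr.
Then du = 1/r dr and v = r**3/3.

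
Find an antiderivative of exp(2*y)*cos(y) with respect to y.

exp(2*y)*sin(y)/5 + 2*exp(2*y)*cos(y)/5 + C

Let I denote the integral. Integrate by parts with u = cos(y), dv = exp(2*y) dy, so v = exp(2*y)/2: I = exp(2*y)*cos(y)/2 + (1/2)·∫ exp(2*y)*sin(y) dy.
Apply parts again with u = sin(y), dv = exp(2*y) dy: ∫ exp(2*y)*sin(y) dy = exp(2*y)*sin(y)/2 − (1/2)·I. Substituting back brings back I: I = exp(2*y)*sin(y)/4 + exp(2*y)*cos(y)/2 − (1/4)·I.
Solving for I: (1 + 1/4)·I equals the remaining terms, so I = (4/5)·(exp(2*y)*sin(y)/4 + exp(2*y)*cos(y)/2).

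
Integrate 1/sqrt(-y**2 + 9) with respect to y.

asin(y/3) + C

Substitute y = 3·sin(θ), so dy = 3·cos(θ) dθ and the radical becomes sqrt(-y**2 + 9) = 3·cos(θ) by the Pythagorean identity.
Integrate the resulting trig expression in θ, then back-substitute θ = asin(y/3), sin(θ) = y/3, cos(θ) = sqrt(-y**2 + 9)/3 (absorbing any constant into C).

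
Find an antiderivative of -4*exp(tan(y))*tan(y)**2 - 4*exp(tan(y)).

Let u = tan(y), so du = (tan(y)**2 + 1) dy.
Rewriting, the integral becomes -4·∫ e^u du = -4·e^u.
Substituting back, u = tan(y).

-4*exp(tan(y)) + C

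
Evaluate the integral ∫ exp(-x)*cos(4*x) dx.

Let I denote the integral. Integrate by parts with u = cos(4*x), dv = exp(-x) dx, so v = -exp(-x): I = -exp(-x)*cos(4*x) − 4·∫ exp(-x)*sin(4*x) dx.
Apply parts again with u = sin(4*x), dv = exp(-x) dx: ∫ exp(-x)*sin(4*x) dx = -exp(-x)*sin(4*x) + 4·I. Substituting back brings back I: I = 4*exp(-x)*sin(4*x) - exp(-x)*cos(4*x) − 16·I.
Solving for I: (1 + 16)·I equals the remaining terms, so I = (1/17)·(4*exp(-x)*sin(4*x) - exp(-x)*cos(4*x)).

4*exp(-x)*sin(4*x)/17 - exp(-x)*cos(4*x)/17 + C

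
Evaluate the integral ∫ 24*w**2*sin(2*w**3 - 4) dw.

-4*cos(2*w**3 - 4) + C

Let u = 2*w**3 - 4, so du = (6*w**2) dw.
Rewriting, the integral becomes 4·∫ sin(u) du = 4·-cos(u).
Substituting back, u = 2*w**3 - 4.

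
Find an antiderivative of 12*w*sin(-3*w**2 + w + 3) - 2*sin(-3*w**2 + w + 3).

Let u = 3*w**2 - w - 3, so du = (6*w - 1) dw.
Rewriting, the integral becomes -2·∫ sin(u) du = -2·-cos(u).
Substituting back, u = 3*w**2 - w - 3.

2*cos(-3*w**2 + w + 3) + C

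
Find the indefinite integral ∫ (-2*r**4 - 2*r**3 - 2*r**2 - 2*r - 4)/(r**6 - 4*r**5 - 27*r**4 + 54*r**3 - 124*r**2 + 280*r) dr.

Factor the denominator: r*(r - 7)*(r - 2)*(r + 5)*(r**2 + 4).
Partial-fraction decomposition: (7*r - 4)/(106*(r**2 + 4)) + 3/(35*(r + 5)) + 4/(35*(r - 2)) - 467/(1855*(r - 7)) - 1/(70*r).
Integrate each term; A/(r−a) gives A·log|r−a|; the (Br+D)/(r²+p²) term gives a log and an atan.

-log(r)/70 - 467*log(r - 7)/1855 + 4*log(r - 2)/35 + 3*log(r + 5)/35 + 7*log(r**2 + 4)/212 - atan(r/2)/53 + C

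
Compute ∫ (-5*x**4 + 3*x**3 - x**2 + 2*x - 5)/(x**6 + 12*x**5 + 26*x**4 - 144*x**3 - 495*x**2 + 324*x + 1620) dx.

Factor the denominator: (x - 3)*(x - 2)*(x + 3)**2*(x + 5)*(x + 6).
Partial-fraction decomposition: 7181/(648*(x + 6)) - 885/(56*(x + 5)) + 12977/(2700*(x + 3)) - 253/(90*(x + 3)**2) + 61/(1400*(x - 2)) - 83/(648*(x - 3)).
Integrate each term; A/(x−a) gives A·log|x−a|; A/(x−a)² gives −A/(x−a).

-83*log(x - 3)/648 + 61*log(x - 2)/1400 + 12977*log(x + 3)/2700 - 885*log(x + 5)/56 + 7181*log(x + 6)/648 + 253/(90*x + 270) + C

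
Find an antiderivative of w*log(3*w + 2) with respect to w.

Use integration by parts with u = log(3*w + 2), dv = w dw.
Then du = 3/(3*w + 2) dw and v = w**2/2.

w**2*log(3*w + 2)/2 - w**2/4 + w/3 - 2*log(3*w + 2)/9 + C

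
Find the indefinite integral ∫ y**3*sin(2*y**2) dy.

-y**2*cos(2*y**2)/4 + sin(2*y**2)/8 + C

Let u = y², du = 2y dy; rewrite as (1/2)∫ u^1·sin(2u) du.
Now integrate by parts 1 time.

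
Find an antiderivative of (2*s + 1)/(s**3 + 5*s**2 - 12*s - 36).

Factor the denominator: (s - 3)*(s + 2)*(s + 6).
Partial-fraction decomposition: -11/(36*(s + 6)) + 3/(20*(s + 2)) + 7/(45*(s - 3)).
Integrate each term: A/(s−a) contributes A·log|s−a|.

7*log(s - 3)/45 + 3*log(s + 2)/20 - 11*log(s + 6)/36 + C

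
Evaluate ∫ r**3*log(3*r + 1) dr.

Use integration by parts with u = log(3*r + 1), dv = r**3 dr.
Then du = 3/(3*r + 1) dr and v = r**4/4.

r**4*log(3*r + 1)/4 - r**4/16 + r**3/36 - r**2/72 + r/108 - log(3*r + 1)/324 + C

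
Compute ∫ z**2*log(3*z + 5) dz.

z**3*log(3*z + 5)/3 - z**3/9 + 5*z**2/18 - 25*z/27 + 125*log(3*z + 5)/81 + C

Use integration by parts with u = log(3*z + 5), dv = z**2 dz.
Then du = 3/(3*z + 5) dz and v = z**3/3.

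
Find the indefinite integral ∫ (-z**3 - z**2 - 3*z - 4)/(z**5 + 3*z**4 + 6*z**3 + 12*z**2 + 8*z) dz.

-log(z)/2 + log(z + 1)/5 + 3*log(z + 2)/8 - 3*log(z**2 + 4)/80 - atan(z/2)/40 + C

Factor the denominator: z*(z + 1)*(z + 2)*(z**2 + 4).
Partial-fraction decomposition: -(3*z + 2)/(40*(z**2 + 4)) + 3/(8*(z + 2)) + 1/(5*(z + 1)) - 1/(2*z).
Integrate each term; A/(z−a) gives A·log|z−a|; the (Bz+D)/(z²+p²) term gives a log and an atan.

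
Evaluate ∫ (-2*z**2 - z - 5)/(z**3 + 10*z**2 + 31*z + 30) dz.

Factor the denominator: (z + 2)*(z + 3)*(z + 5).
Partial-fraction decomposition: -25/(3*(z + 5)) + 10/(z + 3) - 11/(3*(z + 2)).
Integrate each term: A/(z−a) contributes A·log|z−a|.

-11*log(z + 2)/3 + 10*log(z + 3) - 25*log(z + 5)/3 + C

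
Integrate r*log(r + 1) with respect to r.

r**2*log(r + 1)/2 - r**2/4 + r/2 - log(r + 1)/2 + C

Use integration by parts with u = log(r + 1), dv = r dr.
Then du = 1/(r + 1) dr and v = r**2/2.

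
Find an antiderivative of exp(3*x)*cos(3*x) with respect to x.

exp(3*x)*sin(3*x)/6 + exp(3*x)*cos(3*x)/6 + C

Let I denote the integral. Integrate by parts with u = cos(3*x), dv = exp(3*x) dx, so v = exp(3*x)/3: I = exp(3*x)*cos(3*x)/3 + ∫ exp(3*x)*sin(3*x) dx.
Apply parts again with u = sin(3*x), dv = exp(3*x) dx: ∫ exp(3*x)*sin(3*x) dx = exp(3*x)*sin(3*x)/3 − I. Substituting back brings back I: I = exp(3*x)*sin(3*x)/3 + exp(3*x)*cos(3*x)/3 − I.
Solving for I: (1 + 1)·I equals the remaining terms, so I = (1/2)·(exp(3*x)*sin(3*x)/3 + exp(3*x)*cos(3*x)/3).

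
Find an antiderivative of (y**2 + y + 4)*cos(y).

Use integration by parts with u = y**2 + y + 4, dv = cos(y) dy, so v = sin(y).
Apply parts 2 times (tabular method): alternate signs, differentiate u down to 0, integrate dv up.

y**2*sin(y) + y*sin(y) + 2*y*cos(y) + 2*sin(y) + cos(y) + C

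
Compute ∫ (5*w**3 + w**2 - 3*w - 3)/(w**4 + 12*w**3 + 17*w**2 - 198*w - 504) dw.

Factor the denominator: (w - 4)*(w + 3)*(w + 6)*(w + 7).
Partial-fraction decomposition: 412/(11*(w + 7)) - 343/(10*(w + 6)) + 10/(7*(w + 3)) + 321/(770*(w - 4)).
Integrate each term: A/(w−a) contributes A·log|w−a|.

321*log(w - 4)/770 + 10*log(w + 3)/7 - 343*log(w + 6)/10 + 412*log(w + 7)/11 + C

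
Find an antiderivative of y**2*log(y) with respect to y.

Use integration by parts with u = log(y), dv = y**2 dy.
Then du = 1/y dy and v = y**3/3.

y**3*log(y)/3 - y**3/9 + C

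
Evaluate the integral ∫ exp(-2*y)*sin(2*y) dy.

-exp(-2*y)*sin(2*y)/4 - exp(-2*y)*cos(2*y)/4 + C

Let I denote the integral. Integrate by parts with u = sin(2*y), dv = exp(-2*y) dy, so v = -exp(-2*y)/2: I = -exp(-2*y)*sin(2*y)/2 + ∫ exp(-2*y)*cos(2*y) dy.
Apply parts again with u = cos(2*y), dv = exp(-2*y) dy: ∫ exp(-2*y)*cos(2*y) dy = -exp(-2*y)*cos(2*y)/2 − I. Substituting back brings back I: I = -exp(-2*y)*sin(2*y)/2 - exp(-2*y)*cos(2*y)/2 − I.
Solving for I: (1 + 1)·I equals the remaining terms, so I = (1/2)·(-exp(-2*y)*sin(2*y)/2 - exp(-2*y)*cos(2*y)/2).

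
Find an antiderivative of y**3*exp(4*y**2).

(4*y**2 - 1)*exp(4*y**2)/32 + C

Let u = y², du = 2y dy; rewrite as (1/2)∫ u^1·exp(4u) du.
Now integrate by parts 1 time.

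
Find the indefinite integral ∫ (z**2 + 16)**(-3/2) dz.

Substitute z = 4·tan(θ), so dz = 4·sec(θ)^2 dθ and the radical becomes sqrt(z**2 + 16) = 4·sec(θ) by the Pythagorean identity.
Integrate the resulting trig expression in θ, then back-substitute tan(θ) = z/4, sec(θ) = sqrt(z**2 + 16)/4 (absorbing any constant into C).

z/(16*sqrt(z**2 + 16)) + C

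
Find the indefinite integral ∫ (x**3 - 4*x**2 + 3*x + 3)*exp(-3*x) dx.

Use integration by parts with u = x**3 - 4*x**2 + 3*x + 3, dv = exp(-3*x) dx, so v = -exp(-3*x)/3.
Apply parts 3 times (tabular method): alternate signs, differentiate u down to 0, integrate dv up.

(-3*x**3 + 9*x**2 - 3*x - 10)*exp(-3*x)/9 + C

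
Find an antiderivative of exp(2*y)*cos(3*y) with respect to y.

3*exp(2*y)*sin(3*y)/13 + 2*exp(2*y)*cos(3*y)/13 + C

Let I denote the integral. Integrate by parts with u = cos(3*y), dv = exp(2*y) dy, so v = exp(2*y)/2: I = exp(2*y)*cos(3*y)/2 + (3/2)·∫ exp(2*y)*sin(3*y) dy.
Apply parts again with u = sin(3*y), dv = exp(2*y) dy: ∫ exp(2*y)*sin(3*y) dy = exp(2*y)*sin(3*y)/2 − (3/2)·I. Substituting back brings back I: I = 3*exp(2*y)*sin(3*y)/4 + exp(2*y)*cos(3*y)/2 − (9/4)·I.
Solving for I: (1 + 9/4)·I equals the remaining terms, so I = (4/13)·(3*exp(2*y)*sin(3*y)/4 + exp(2*y)*cos(3*y)/2).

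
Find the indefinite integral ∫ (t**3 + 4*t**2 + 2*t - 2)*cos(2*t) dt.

t**3*sin(2*t)/2 + 2*t**2*sin(2*t) + 3*t**2*cos(2*t)/4 + t*sin(2*t)/4 + 2*t*cos(2*t) - 2*sin(2*t) + cos(2*t)/8 + C

Use integration by parts with u = t**3 + 4*t**2 + 2*t - 2, dv = cos(2*t) dt, so v = sin(2*t)/2.
Apply parts 3 times (tabular method): alternate signs, differentiate u down to 0, integrate dv up.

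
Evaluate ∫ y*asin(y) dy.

Use integration by parts with u = arcsin(y), dv = y dy.
Then du = 1/sqrt(-y**2 + 1) dy.

y**2*asin(y)/2 + y*sqrt(-y**2 + 1)/4 - asin(y)/4 + C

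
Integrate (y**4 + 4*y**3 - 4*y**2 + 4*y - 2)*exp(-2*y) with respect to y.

(-2*y**4 - 12*y**3 - 10*y**2 - 18*y - 5)*exp(-2*y)/4 + C

Use integration by parts with u = y**4 + 4*y**3 - 4*y**2 + 4*y - 2, dv = exp(-2*y) dy, so v = -exp(-2*y)/2.
Apply parts 4 times (tabular method): alternate signs, differentiate u down to 0, integrate dv up.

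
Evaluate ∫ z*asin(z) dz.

Use integration by parts with u = arcsin(z), dv = z dz.
Then du = 1/sqrt(-z**2 + 1) dz.

z**2*asin(z)/2 + z*sqrt(-z**2 + 1)/4 - asin(z)/4 + C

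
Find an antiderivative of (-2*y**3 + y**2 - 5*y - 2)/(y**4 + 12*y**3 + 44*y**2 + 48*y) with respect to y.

-log(y)/24 - 7*log(y + 2)/4 + 81*log(y + 4)/8 - 31*log(y + 6)/3 + C

Factor the denominator: y*(y + 2)*(y + 4)*(y + 6).
Partial-fraction decomposition: -31/(3*(y + 6)) + 81/(8*(y + 4)) - 7/(4*(y + 2)) - 1/(24*y).
Integrate each term: A/(y−a) contributes A·log|y−a|.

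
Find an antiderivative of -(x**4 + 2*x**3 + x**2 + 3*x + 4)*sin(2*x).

Use integration by parts with u = x**4 + 2*x**3 + x**2 + 3*x + 4, dv = -sin(2*x) dx, so v = cos(2*x)/2.
Apply parts 4 times (tabular method): alternate signs, differentiate u down to 0, integrate dv up.

x**4*cos(2*x)/2 - x**3*sin(2*x) + x**3*cos(2*x) - 3*x**2*sin(2*x)/2 - x**2*cos(2*x) + x*sin(2*x) + 5*cos(2*x)/2 + C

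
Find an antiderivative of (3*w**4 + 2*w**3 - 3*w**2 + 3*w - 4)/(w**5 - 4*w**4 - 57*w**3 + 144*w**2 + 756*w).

-log(w)/189 + 7759*log(w - 7)/910 - 2113*log(w - 6)/324 - 149*log(w + 3)/810 + 1663*log(w + 6)/1404 + C

Factor the denominator: w*(w - 7)*(w - 6)*(w + 3)*(w + 6).
Partial-fraction decomposition: 1663/(1404*(w + 6)) - 149/(810*(w + 3)) - 2113/(324*(w - 6)) + 7759/(910*(w - 7)) - 1/(189*w).
Integrate each term: A/(w−a) contributes A·log|w−a|.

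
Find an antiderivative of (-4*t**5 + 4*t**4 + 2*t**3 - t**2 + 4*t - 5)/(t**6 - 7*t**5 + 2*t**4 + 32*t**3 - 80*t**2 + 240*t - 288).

Factor the denominator: (t - 6)*(t - 2)**2*(t + 3)*(t**2 + 4).
Partial-fraction decomposition: -(57*t + 674)/(832*(t**2 + 4)) - 1216/(2925*(t + 3)) + 2919/(3200*(t - 2)) + 49/(160*(t - 2)**2) - 5101/(1152*(t - 6)).
Integrate each term; A/(t−a) gives A·log|t−a|; the (Bt+D)/(t²+p²) term gives a log and an atan.

-5101*log(t - 6)/1152 + 2919*log(t - 2)/3200 - 1216*log(t + 3)/2925 - 57*log(t**2 + 4)/1664 - 337*atan(t/2)/832 - 49/(160*t - 320) + C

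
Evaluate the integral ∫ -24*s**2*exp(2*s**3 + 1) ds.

Let u = 2*s**3 + 1, so du = (6*s**2) ds.
Rewriting, the integral becomes -4·∫ e^u du = -4·e^u.
Substituting back, u = 2*s**3 + 1.

-4*exp(2*s**3 + 1) + C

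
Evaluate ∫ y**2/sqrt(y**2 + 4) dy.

y*sqrt(y**2 + 4)/2 - 2*log(y + sqrt(y**2 + 4)) + C

Substitute y = 2·tan(θ), so dy = 2·sec(θ)^2 dθ and the radical becomes sqrt(y**2 + 4) = 2·sec(θ) by the Pythagorean identity.
Integrate the resulting trig expression in θ, then back-substitute tan(θ) = y/2, sec(θ) = sqrt(y**2 + 4)/2 (absorbing any constant into C).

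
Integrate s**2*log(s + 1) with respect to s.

Use integration by parts with u = log(s + 1), dv = s**2 ds.
Then du = 1/(s + 1) ds and v = s**3/3.

s**3*log(s + 1)/3 - s**3/9 + s**2/6 - s/3 + log(s + 1)/3 + C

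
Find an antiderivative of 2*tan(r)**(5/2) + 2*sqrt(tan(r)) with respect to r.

4*tan(r)**(3/2)/3 + C

Let u = tan(r), so du = (tan(r)**2 + 1) dr.
Rewriting, the integral becomes 2·∫ √u du = 2·(2/3)u^(3/2).
Substituting back, u = tan(r).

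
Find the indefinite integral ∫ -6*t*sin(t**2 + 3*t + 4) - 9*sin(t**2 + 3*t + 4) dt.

Let u = t**2 + 3*t + 4, so du = (2*t + 3) dt.
Rewriting, the integral becomes -3·∫ sin(u) du = -3·-cos(u).
Substituting back, u = t**2 + 3*t + 4.

3*cos(t**2 + 3*t + 4) + C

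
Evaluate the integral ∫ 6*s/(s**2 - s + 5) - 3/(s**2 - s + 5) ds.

3*log(s**2 - s + 5) + C

Let u = s**2 - s + 5, so du = (2*s - 1) ds.
Rewriting, the integral becomes 3·∫ 1/u du = 3·log(u).
Substituting back, u = s**2 - s + 5.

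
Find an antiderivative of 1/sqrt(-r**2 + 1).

asin(r) + C

Substitute r = sin(θ), so dr = cos(θ) dθ and the radical becomes sqrt(-r**2 + 1) = cos(θ) by the Pythagorean identity.
Integrate the resulting trig expression in θ, then back-substitute θ = asin(r), sin(θ) = r, cos(θ) = sqrt(-r**2 + 1) (absorbing any constant into C).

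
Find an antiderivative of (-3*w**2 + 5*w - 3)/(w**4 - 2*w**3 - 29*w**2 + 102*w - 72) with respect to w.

Factor the denominator: (w - 4)*(w - 3)*(w - 1)*(w + 6).
Partial-fraction decomposition: 47/(210*(w + 6)) - 1/(42*(w - 1)) + 5/(6*(w - 3)) - 31/(30*(w - 4)).
Integrate each term: A/(w−a) contributes A·log|w−a|.

-31*log(w - 4)/30 + 5*log(w - 3)/6 - log(w - 1)/42 + 47*log(w + 6)/210 + C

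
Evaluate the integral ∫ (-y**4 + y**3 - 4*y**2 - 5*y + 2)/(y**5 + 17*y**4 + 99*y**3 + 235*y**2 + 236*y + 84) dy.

259*log(y + 1)/900 - 7*log(y + 2)/5 + 406*log(y + 6)/25 - 2903*log(y + 7)/180 - 1/(30*y + 30) + C

Factor the denominator: (y + 1)**2*(y + 2)*(y + 6)*(y + 7).
Partial-fraction decomposition: -2903/(180*(y + 7)) + 406/(25*(y + 6)) - 7/(5*(y + 2)) + 259/(900*(y + 1)) + 1/(30*(y + 1)**2).
Integrate each term; A/(y−a) gives A·log|y−a|; A/(y−a)² gives −A/(y−a).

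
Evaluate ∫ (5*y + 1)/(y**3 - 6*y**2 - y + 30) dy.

13*log(y - 5)/7 - 8*log(y - 3)/5 - 9*log(y + 2)/35 + C

Factor the denominator: (y - 5)*(y - 3)*(y + 2).
Partial-fraction decomposition: -9/(35*(y + 2)) - 8/(5*(y - 3)) + 13/(7*(y - 5)).
Integrate each term: A/(y−a) contributes A·log|y−a|.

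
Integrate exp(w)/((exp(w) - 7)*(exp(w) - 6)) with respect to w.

log(exp(w) - 7) - log(exp(w) - 6) + C

Let u = e^w, du = e^w dw.
The integral becomes ∫ du/((u-6)(u-7)); decompose into partial fractions.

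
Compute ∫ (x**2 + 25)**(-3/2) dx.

x/(25*sqrt(x**2 + 25)) + C

Substitute x = 5·tan(θ), so dx = 5·sec(θ)^2 dθ and the radical becomes sqrt(x**2 + 25) = 5·sec(θ) by the Pythagorean identity.
Integrate the resulting trig expression in θ, then back-substitute tan(θ) = x/5, sec(θ) = sqrt(x**2 + 25)/5 (absorbing any constant into C).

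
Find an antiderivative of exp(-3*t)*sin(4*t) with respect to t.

-3*exp(-3*t)*sin(4*t)/25 - 4*exp(-3*t)*cos(4*t)/25 + C

Let I denote the integral. Integrate by parts with u = sin(4*t), dv = exp(-3*t) dt, so v = -exp(-3*t)/3: I = -exp(-3*t)*sin(4*t)/3 + (4/3)·∫ exp(-3*t)*cos(4*t) dt.
Apply parts again with u = cos(4*t), dv = exp(-3*t) dt: ∫ exp(-3*t)*cos(4*t) dt = -exp(-3*t)*cos(4*t)/3 − (4/3)·I. Substituting back brings back I: I = -exp(-3*t)*sin(4*t)/3 - 4*exp(-3*t)*cos(4*t)/9 − (16/9)·I.
Solving for I: (1 + 16/9)·I equals the remaining terms, so I = (9/25)·(-exp(-3*t)*sin(4*t)/3 - 4*exp(-3*t)*cos(4*t)/9).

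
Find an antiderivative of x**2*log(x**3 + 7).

Let u = x**3 + 7, so du = (3*x**2) dx.
The integral becomes (1/3)·∫ log(u) du; integrate by parts with u′=log(u), dv′=du.

x**3*log(x**3 + 7)/3 - x**3/3 + 7*log(x**3 + 7)/3 + C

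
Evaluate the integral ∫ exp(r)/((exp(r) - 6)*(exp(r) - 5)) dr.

Let u = e^r, du = e^r dr.
The integral becomes ∫ du/((u-6)(u-5)); decompose into partial fractions.

log(exp(r) - 6) - log(exp(r) - 5) + C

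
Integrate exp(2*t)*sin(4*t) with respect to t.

Let I denote the integral. Integrate by parts with u = sin(4*t), dv = exp(2*t) dt, so v = exp(2*t)/2: I = exp(2*t)*sin(4*t)/2 − 2·∫ exp(2*t)*cos(4*t) dt.
Apply parts again with u = cos(4*t), dv = exp(2*t) dt: ∫ exp(2*t)*cos(4*t) dt = exp(2*t)*cos(4*t)/2 + 2·I. Substituting back brings back I: I = exp(2*t)*sin(4*t)/2 - exp(2*t)*cos(4*t) − 4·I.
Solving for I: (1 + 4)·I equals the remaining terms, so I = (1/5)·(exp(2*t)*sin(4*t)/2 - exp(2*t)*cos(4*t)).

exp(2*t)*sin(4*t)/10 - exp(2*t)*cos(4*t)/5 + C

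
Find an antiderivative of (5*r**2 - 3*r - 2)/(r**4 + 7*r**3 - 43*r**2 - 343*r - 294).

111*log(r - 7)/728 - log(r + 1)/40 + 196*log(r + 6)/65 - 22*log(r + 7)/7 + C

Factor the denominator: (r - 7)*(r + 1)*(r + 6)*(r + 7).
Partial-fraction decomposition: -22/(7*(r + 7)) + 196/(65*(r + 6)) - 1/(40*(r + 1)) + 111/(728*(r - 7)).
Integrate each term: A/(r−a) contributes A·log|r−a|.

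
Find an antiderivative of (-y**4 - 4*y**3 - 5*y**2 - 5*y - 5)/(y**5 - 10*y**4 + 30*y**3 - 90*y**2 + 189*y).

-5*log(y)/189 - 2029*log(y - 7)/812 + 127*log(y - 3)/108 + 547*log(y**2 + 9)/3132 - 19*atan(y/3)/1566 + C

Factor the denominator: y*(y - 7)*(y - 3)*(y**2 + 9).
Partial-fraction decomposition: (547*y - 57)/(1566*(y**2 + 9)) + 127/(108*(y - 3)) - 2029/(812*(y - 7)) - 5/(189*y).
Integrate each term; A/(y−a) gives A·log|y−a|; the (By+D)/(y²+p²) term gives a log and an atan.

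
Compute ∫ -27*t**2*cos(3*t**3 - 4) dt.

Let u = 3*t**3 - 4, so du = (9*t**2) dt.
Rewriting, the integral becomes -3·∫ cos(u) du = -3·sin(u).
Substituting back, u = 3*t**3 - 4.

-3*sin(3*t**3 - 4) + C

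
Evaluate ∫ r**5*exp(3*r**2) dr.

(9*r**4 - 6*r**2 + 2)*exp(3*r**2)/54 + C

Let u = r², du = 2r dr; rewrite as (1/2)∫ u^2·exp(3u) du.
Now integrate by parts 2 times.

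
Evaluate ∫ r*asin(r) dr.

r**2*asin(r)/2 + r*sqrt(-r**2 + 1)/4 - asin(r)/4 + C

Use integration by parts with u = arcsin(r), dv = r dr.
Then du = 1/sqrt(-r**2 + 1) dr.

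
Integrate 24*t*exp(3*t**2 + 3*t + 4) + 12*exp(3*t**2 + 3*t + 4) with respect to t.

4*exp(3*t**2 + 3*t + 4) + C

Let u = 3*t**2 + 3*t + 4, so du = (6*t + 3) dt.
Rewriting, the integral becomes 4·∫ e^u du = 4·e^u.
Substituting back, u = 3*t**2 + 3*t + 4.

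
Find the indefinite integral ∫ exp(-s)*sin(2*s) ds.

Let I denote the integral. Integrate by parts with u = sin(2*s), dv = exp(-s) ds, so v = -exp(-s): I = -exp(-s)*sin(2*s) + 2·∫ exp(-s)*cos(2*s) ds.
Apply parts again with u = cos(2*s), dv = exp(-s) ds: ∫ exp(-s)*cos(2*s) ds = -exp(-s)*cos(2*s) − 2·I. Substituting back brings back I: I = -exp(-s)*sin(2*s) - 2*exp(-s)*cos(2*s) − 4·I.
Solving for I: (1 + 4)·I equals the remaining terms, so I = (1/5)·(-exp(-s)*sin(2*s) - 2*exp(-s)*cos(2*s)).

-exp(-s)*sin(2*s)/5 - 2*exp(-s)*cos(2*s)/5 + C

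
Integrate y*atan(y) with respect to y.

Use integration by parts with u = arctan(y), dv = y dy.
Then du = 1/(y**2 + 1) dy.

y**2*atan(y)/2 - y/2 + atan(y)/2 + C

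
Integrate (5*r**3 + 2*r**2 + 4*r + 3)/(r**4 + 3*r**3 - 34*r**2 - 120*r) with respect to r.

Factor the denominator: r*(r - 6)*(r + 4)*(r + 5).
Partial-fraction decomposition: 592/(55*(r + 5)) - 301/(40*(r + 4)) + 393/(220*(r - 6)) - 1/(40*r).
Integrate each term: A/(r−a) contributes A·log|r−a|.

-log(r)/40 + 393*log(r - 6)/220 - 301*log(r + 4)/40 + 592*log(r + 5)/55 + C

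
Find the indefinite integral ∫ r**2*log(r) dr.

r**3*log(r)/3 - r**3/9 + C

Use integration by parts with u = log(r), dv = r**2 dr.
Then du = 1/r dr and v = r**3/3.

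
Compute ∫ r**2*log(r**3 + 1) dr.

r**3*log(r**3 + 1)/3 - r**3/3 + log(r**3 + 1)/3 + C

Let u = r**3 + 1, so du = (3*r**2) dr.
The integral becomes (1/3)·∫ log(u) du; integrate by parts with u′=log(u), dv′=du.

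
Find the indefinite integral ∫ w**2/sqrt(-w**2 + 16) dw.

-w*sqrt(-w**2 + 16)/2 + 8*asin(w/4) + C

Substitute w = 4·sin(θ), so dw = 4·cos(θ) dθ and the radical becomes sqrt(-w**2 + 16) = 4·cos(θ) by the Pythagorean identity.
Integrate the resulting trig expression in θ, then back-substitute θ = asin(w/4), sin(θ) = w/4, cos(θ) = sqrt(-w**2 + 16)/4 (absorbing any constant into C).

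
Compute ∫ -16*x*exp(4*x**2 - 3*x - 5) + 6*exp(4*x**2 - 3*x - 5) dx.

Let u = 4*x**2 - 3*x - 5, so du = (8*x - 3) dx.
Rewriting, the integral becomes -2·∫ e^u du = -2·e^u.
Substituting back, u = 4*x**2 - 3*x - 5.

-2*exp(4*x**2 - 3*x - 5) + C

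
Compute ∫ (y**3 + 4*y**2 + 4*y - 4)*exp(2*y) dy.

(4*y**3 + 10*y**2 + 6*y - 19)*exp(2*y)/8 + C

Use integration by parts with u = y**3 + 4*y**2 + 4*y - 4, dv = exp(2*y) dy, so v = exp(2*y)/2.
Apply parts 3 times (tabular method): alternate signs, differentiate u down to 0, integrate dv up.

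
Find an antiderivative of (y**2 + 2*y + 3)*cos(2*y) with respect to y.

y**2*sin(2*y)/2 + y*sin(2*y) + y*cos(2*y)/2 + 5*sin(2*y)/4 + cos(2*y)/2 + C

Use integration by parts with u = y**2 + 2*y + 3, dv = cos(2*y) dy, so v = sin(2*y)/2.
Apply parts 2 times (tabular method): alternate signs, differentiate u down to 0, integrate dv up.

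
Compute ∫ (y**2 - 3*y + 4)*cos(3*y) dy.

y**2*sin(3*y)/3 - y*sin(3*y) + 2*y*cos(3*y)/9 + 34*sin(3*y)/27 - cos(3*y)/3 + C

Use integration by parts with u = y**2 - 3*y + 4, dv = cos(3*y) dy, so v = sin(3*y)/3.
Apply parts 2 times (tabular method): alternate signs, differentiate u down to 0, integrate dv up.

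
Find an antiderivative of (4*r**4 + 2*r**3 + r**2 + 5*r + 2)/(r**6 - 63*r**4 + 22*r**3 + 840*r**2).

Factor the denominator: r**2*(r - 6)*(r - 5)*(r + 4)*(r + 7).
Partial-fraction decomposition: -1489/(3822*(r + 7)) + 149/(720*(r + 4)) - 467/(450*(r - 5)) + 1421/(1170*(r - 6)) + 1039/(176400*r) + 1/(420*r**2).
Integrate each term; A/(r−a) gives A·log|r−a|; A/(r−a)² gives −A/(r−a).

1039*log(r)/176400 + 1421*log(r - 6)/1170 - 467*log(r - 5)/450 + 149*log(r + 4)/720 - 1489*log(r + 7)/3822 - 1/(420*r) + C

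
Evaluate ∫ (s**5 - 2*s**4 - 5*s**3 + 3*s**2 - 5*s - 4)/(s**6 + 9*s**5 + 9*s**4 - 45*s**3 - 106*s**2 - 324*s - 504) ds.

Factor the denominator: (s - 3)*(s + 2)*(s + 3)*(s + 7)*(s**2 + 4).
Partial-fraction decomposition: -(7*s + 6)/(52*(s**2 + 4)) + 93/(50*(s + 7)) - 29/(39*(s + 3)) + 3/(100*(s + 2)) - 23/(1950*(s - 3)).
Integrate each term; A/(s−a) gives A·log|s−a|; the (Bs+D)/(s²+p²) term gives a log and an atan.

-23*log(s - 3)/1950 + 3*log(s + 2)/100 - 29*log(s + 3)/39 + 93*log(s + 7)/50 - 7*log(s**2 + 4)/104 - 3*atan(s/2)/52 + C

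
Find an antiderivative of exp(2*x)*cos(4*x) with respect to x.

Let I denote the integral. Integrate by parts with u = cos(4*x), dv = exp(2*x) dx, so v = exp(2*x)/2: I = exp(2*x)*cos(4*x)/2 + 2·∫ exp(2*x)*sin(4*x) dx.
Apply parts again with u = sin(4*x), dv = exp(2*x) dx: ∫ exp(2*x)*sin(4*x) dx = exp(2*x)*sin(4*x)/2 − 2·I. Substituting back brings back I: I = exp(2*x)*sin(4*x) + exp(2*x)*cos(4*x)/2 − 4·I.
Solving for I: (1 + 4)·I equals the remaining terms, so I = (1/5)·(exp(2*x)*sin(4*x) + exp(2*x)*cos(4*x)/2).

exp(2*x)*sin(4*x)/5 + exp(2*x)*cos(4*x)/10 + C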